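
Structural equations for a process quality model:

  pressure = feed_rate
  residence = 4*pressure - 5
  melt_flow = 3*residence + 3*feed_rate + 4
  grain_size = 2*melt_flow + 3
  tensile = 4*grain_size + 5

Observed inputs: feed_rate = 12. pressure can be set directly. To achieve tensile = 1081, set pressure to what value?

pressure = 9

Intervening on pressure fixes its value directly, overriding its dependence on feed_rate.
Substituting into the melt_flow equation gives melt_flow = 12*pressure + 25.
Substituting into the grain_size equation gives grain_size = 24*pressure + 53.
This gives tensile = 96*pressure + 217.
Solve 96*pressure + 217 = 1081: pressure = (1081 - 217) / 96 = 9.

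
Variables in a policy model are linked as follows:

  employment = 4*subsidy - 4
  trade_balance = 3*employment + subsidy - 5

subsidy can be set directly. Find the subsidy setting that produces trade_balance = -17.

Substituting into the trade_balance equation gives trade_balance = 13*subsidy - 17.
Solve 13*subsidy - 17 = -17: subsidy = (-17 + 17) / 13 = 0.

subsidy = 0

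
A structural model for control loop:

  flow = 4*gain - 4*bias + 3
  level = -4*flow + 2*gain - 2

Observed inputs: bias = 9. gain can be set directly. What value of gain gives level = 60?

gain = 5

Substituting into the flow equation gives flow = 4*gain - 33.
This gives level = -14*gain + 130.
Solve -14*gain + 130 = 60: gain = (60 - 130) / -14 = 5.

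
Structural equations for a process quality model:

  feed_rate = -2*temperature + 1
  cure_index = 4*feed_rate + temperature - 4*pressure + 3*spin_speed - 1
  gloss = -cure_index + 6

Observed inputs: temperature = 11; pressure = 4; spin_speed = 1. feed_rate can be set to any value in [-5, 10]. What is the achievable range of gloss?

-31 to 29

Intervening on feed_rate fixes its value directly, overriding its dependence on temperature.
Substituting into the cure_index equation gives cure_index = 4*feed_rate - 3.
This gives gloss = -4*feed_rate + 9.
Linear in feed_rate, so extremes are at the endpoints: feed_rate = -5 gives gloss = 29; feed_rate = 10 gives gloss = -31.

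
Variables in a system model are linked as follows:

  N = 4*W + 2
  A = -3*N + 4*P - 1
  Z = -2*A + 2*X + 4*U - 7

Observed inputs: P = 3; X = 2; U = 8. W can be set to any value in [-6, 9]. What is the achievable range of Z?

Substituting into the A equation gives A = -12*W + 5.
Substituting into the Z equation gives Z = 24*W + 19.
Linear in W, so extremes are at the endpoints: W = -6 gives Z = -125; W = 9 gives Z = 235.

-125 to 235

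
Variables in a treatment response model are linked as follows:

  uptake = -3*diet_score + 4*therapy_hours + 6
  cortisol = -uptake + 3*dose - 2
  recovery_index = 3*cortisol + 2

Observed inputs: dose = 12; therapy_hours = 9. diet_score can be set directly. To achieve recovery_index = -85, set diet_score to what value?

Substituting into the uptake equation gives uptake = -3*diet_score + 42.
So cortisol = 3*diet_score - 8.
Substituting into the recovery_index equation gives recovery_index = 9*diet_score - 22.
Solve 9*diet_score - 22 = -85: diet_score = (-85 + 22) / 9 = -7.

diet_score = -7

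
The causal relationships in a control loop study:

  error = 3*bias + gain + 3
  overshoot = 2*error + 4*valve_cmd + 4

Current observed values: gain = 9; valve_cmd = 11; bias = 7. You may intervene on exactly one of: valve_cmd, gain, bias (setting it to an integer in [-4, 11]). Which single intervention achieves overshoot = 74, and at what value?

set valve_cmd = 1

Intervening on valve_cmd: with other inputs at their observed values, overshoot = 4*valve_cmd + 70. Solving for 74 gives valve_cmd = 1, within [-4, 11].
Intervening on gain: overshoot = 2*gain + 96. Reaching 74 requires gain = -11, outside [-4, 11].
Intervening on bias: overshoot = 6*bias + 72. Reaching 74 requires bias = 1/3, not an integer.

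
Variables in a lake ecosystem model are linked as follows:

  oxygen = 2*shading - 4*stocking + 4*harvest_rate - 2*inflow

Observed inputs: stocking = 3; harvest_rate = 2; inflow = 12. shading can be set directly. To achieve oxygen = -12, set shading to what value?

shading = 8

Substituting into the oxygen equation gives oxygen = 2*shading - 28.
Solve 2*shading - 28 = -12: shading = (-12 + 28) / 2 = 8.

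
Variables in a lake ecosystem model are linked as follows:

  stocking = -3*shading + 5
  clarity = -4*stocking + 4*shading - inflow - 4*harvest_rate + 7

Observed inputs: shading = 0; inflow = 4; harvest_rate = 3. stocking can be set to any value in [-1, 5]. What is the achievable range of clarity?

Intervening on stocking fixes its value directly, overriding its dependence on shading.
Substituting into the clarity equation gives clarity = -4*stocking - 9.
Linear in stocking, so extremes are at the endpoints: stocking = -1 gives clarity = -5; stocking = 5 gives clarity = -29.

-29 to -5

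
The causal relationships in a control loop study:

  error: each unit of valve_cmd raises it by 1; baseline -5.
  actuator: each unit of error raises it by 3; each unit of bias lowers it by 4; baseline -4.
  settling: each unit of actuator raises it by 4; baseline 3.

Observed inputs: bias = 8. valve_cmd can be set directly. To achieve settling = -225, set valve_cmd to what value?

Substituting into the actuator equation gives actuator = 3*valve_cmd - 51.
Substituting into the settling equation gives settling = 12*valve_cmd - 201.
Solve 12*valve_cmd - 201 = -225: valve_cmd = (-225 + 201) / 12 = -2.

valve_cmd = -2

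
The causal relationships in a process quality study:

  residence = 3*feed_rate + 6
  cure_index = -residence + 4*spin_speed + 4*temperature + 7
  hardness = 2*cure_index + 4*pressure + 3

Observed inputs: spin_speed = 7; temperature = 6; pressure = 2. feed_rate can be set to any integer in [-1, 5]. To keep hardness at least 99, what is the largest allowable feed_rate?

feed_rate = 3

Substituting into the cure_index equation gives cure_index = -3*feed_rate + 53.
Substituting into the hardness equation gives hardness = -6*feed_rate + 117.
Require -6*feed_rate + 117 ≥ 99, so feed_rate ≤ 3.
The largest integer in [-1, 5] satisfying this is 3.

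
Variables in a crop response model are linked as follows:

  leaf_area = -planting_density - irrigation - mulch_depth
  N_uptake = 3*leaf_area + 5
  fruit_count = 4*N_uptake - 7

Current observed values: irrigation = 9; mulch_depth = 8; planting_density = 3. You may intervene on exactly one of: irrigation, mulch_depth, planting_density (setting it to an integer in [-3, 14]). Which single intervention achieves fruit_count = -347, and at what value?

set planting_density = 13

Intervening on irrigation: fruit_count = -12*irrigation - 119. Reaching -347 requires irrigation = 19, outside [-3, 14].
Intervening on mulch_depth: fruit_count = -12*mulch_depth - 131. Reaching -347 requires mulch_depth = 18, outside [-3, 14].
Intervening on planting_density: with other inputs at their observed values, fruit_count = -12*planting_density - 191. Solving for -347 gives planting_density = 13, within [-3, 14].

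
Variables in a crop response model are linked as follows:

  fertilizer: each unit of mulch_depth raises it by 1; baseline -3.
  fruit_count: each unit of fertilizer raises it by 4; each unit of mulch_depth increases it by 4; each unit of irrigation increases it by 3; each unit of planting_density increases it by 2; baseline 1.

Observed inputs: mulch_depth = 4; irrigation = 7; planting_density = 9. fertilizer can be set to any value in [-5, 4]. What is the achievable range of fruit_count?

36 to 72

Intervening on fertilizer fixes its value directly, overriding its dependence on mulch_depth.
Substituting into the fruit_count equation gives fruit_count = 4*fertilizer + 56.
Linear in fertilizer, so extremes are at the endpoints: fertilizer = -5 gives fruit_count = 36; fertilizer = 4 gives fruit_count = 72.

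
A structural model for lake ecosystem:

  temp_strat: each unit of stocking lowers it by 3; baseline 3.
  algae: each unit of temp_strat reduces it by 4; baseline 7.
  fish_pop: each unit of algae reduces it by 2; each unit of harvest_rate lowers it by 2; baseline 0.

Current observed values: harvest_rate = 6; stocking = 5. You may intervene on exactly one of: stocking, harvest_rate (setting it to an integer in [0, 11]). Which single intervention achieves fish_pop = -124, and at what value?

Intervening on stocking: fish_pop = -24*stocking - 2. Reaching -124 requires stocking = 61/12, not an integer.
Intervening on harvest_rate: with other inputs at their observed values, fish_pop = -2*harvest_rate - 110. Solving for -124 gives harvest_rate = 7, within [0, 11].

set harvest_rate = 7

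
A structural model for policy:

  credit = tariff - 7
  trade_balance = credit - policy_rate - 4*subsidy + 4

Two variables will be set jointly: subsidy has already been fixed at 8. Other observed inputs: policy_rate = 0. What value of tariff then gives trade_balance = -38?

tariff = -3

With subsidy held at 8:
Substituting into the trade_balance equation gives trade_balance = tariff - 35.
Solve tariff - 35 = -38: tariff = (-38 + 35) / 1 = -3.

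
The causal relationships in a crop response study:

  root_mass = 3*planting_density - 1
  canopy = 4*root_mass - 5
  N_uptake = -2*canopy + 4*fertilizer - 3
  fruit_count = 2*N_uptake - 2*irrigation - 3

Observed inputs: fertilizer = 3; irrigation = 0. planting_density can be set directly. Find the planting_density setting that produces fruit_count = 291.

Substituting into the canopy equation gives canopy = 12*planting_density - 9.
Substituting into the N_uptake equation gives N_uptake = -24*planting_density + 27.
Substituting into the fruit_count equation gives fruit_count = -48*planting_density + 51.
Solve -48*planting_density + 51 = 291: planting_density = (291 - 51) / -48 = -5.

planting_density = -5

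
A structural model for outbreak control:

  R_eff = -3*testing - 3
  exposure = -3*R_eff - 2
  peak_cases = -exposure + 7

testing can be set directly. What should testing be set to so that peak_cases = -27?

testing = 3

Substituting into the exposure equation gives exposure = 9*testing + 7.
This gives peak_cases = -9*testing.
Solve -9*testing = -27: testing = -27 / -9 = 3.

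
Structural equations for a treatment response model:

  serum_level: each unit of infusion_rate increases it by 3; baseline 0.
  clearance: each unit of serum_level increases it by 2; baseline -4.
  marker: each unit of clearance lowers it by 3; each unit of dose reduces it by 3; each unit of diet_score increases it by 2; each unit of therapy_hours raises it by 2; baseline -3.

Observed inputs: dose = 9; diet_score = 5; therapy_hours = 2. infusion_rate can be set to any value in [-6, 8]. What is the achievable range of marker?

Substituting into the clearance equation gives clearance = 6*infusion_rate - 4.
So marker = -18*infusion_rate - 4.
Linear in infusion_rate, so extremes are at the endpoints: infusion_rate = -6 gives marker = 104; infusion_rate = 8 gives marker = -148.

-148 to 104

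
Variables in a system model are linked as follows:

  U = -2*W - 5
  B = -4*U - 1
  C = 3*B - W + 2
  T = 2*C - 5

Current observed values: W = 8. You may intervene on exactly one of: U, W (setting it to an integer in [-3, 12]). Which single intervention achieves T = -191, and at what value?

set U = 7

Intervening on U: with other inputs at their observed values, T = -24*U - 23. Solving for -191 gives U = 7, within [-3, 12].
Intervening on W: T = 46*W + 113. Reaching -191 requires W = -152/23, not an integer.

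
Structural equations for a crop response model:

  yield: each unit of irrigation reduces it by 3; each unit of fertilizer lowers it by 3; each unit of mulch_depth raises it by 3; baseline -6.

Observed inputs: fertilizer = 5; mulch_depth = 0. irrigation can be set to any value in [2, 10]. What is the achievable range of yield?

-51 to -27

Substituting into the yield equation gives yield = -3*irrigation - 21.
Linear in irrigation, so extremes are at the endpoints: irrigation = 2 gives yield = -27; irrigation = 10 gives yield = -51.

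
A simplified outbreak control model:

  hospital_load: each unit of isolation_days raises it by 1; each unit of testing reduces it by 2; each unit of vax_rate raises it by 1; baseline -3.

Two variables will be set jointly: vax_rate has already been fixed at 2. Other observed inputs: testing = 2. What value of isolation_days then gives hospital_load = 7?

isolation_days = 12

With vax_rate held at 2:
Substituting into the hospital_load equation gives hospital_load = isolation_days - 5.
Solve isolation_days - 5 = 7: isolation_days = (7 + 5) / 1 = 12.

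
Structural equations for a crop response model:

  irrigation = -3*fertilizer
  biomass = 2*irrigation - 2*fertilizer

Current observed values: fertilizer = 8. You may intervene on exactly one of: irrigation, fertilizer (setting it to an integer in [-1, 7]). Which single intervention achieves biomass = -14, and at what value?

set irrigation = 1

Intervening on irrigation: with other inputs at their observed values, biomass = 2*irrigation - 16. Solving for -14 gives irrigation = 1, within [-1, 7].
Intervening on fertilizer: biomass = -8*fertilizer. Reaching -14 requires fertilizer = 7/4, not an integer.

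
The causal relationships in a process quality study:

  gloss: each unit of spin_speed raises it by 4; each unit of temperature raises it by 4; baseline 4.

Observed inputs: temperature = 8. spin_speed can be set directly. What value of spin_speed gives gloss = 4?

Substituting into the gloss equation gives gloss = 4*spin_speed + 36.
Solve 4*spin_speed + 36 = 4: spin_speed = (4 - 36) / 4 = -8.

spin_speed = -8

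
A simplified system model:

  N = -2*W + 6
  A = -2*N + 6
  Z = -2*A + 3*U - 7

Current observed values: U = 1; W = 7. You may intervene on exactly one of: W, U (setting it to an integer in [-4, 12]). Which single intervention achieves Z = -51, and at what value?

Intervening on W: Z = -8*W + 8. Reaching -51 requires W = 59/8, not an integer.
Intervening on U: with other inputs at their observed values, Z = 3*U - 51. Solving for -51 gives U = 0, within [-4, 12].

set U = 0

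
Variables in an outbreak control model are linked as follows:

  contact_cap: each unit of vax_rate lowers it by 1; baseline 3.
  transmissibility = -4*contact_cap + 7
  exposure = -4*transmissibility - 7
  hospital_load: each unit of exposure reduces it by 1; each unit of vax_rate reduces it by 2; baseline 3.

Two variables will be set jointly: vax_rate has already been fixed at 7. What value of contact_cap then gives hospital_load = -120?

With vax_rate held at 7:
Intervening on contact_cap fixes its value directly, overriding its dependence on vax_rate.
Substituting into the exposure equation gives exposure = 16*contact_cap - 35.
This gives hospital_load = -16*contact_cap + 24.
Solve -16*contact_cap + 24 = -120: contact_cap = (-120 - 24) / -16 = 9.

contact_cap = 9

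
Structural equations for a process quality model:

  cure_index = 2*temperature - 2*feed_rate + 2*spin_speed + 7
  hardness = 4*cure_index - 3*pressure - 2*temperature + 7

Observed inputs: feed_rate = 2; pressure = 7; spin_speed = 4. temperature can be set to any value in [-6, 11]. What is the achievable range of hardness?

-6 to 96

Substituting into the cure_index equation gives cure_index = 2*temperature + 11.
hardness becomes 6*temperature + 30.
Linear in temperature, so extremes are at the endpoints: temperature = -6 gives hardness = -6; temperature = 11 gives hardness = 96.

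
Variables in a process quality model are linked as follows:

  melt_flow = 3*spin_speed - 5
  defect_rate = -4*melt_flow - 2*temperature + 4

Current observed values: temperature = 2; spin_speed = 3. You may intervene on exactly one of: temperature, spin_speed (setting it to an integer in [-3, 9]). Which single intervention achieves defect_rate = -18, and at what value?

set temperature = 3

Intervening on temperature: with other inputs at their observed values, defect_rate = -2*temperature - 12. Solving for -18 gives temperature = 3, within [-3, 9].
Intervening on spin_speed: defect_rate = -12*spin_speed + 20. Reaching -18 requires spin_speed = 19/6, not an integer.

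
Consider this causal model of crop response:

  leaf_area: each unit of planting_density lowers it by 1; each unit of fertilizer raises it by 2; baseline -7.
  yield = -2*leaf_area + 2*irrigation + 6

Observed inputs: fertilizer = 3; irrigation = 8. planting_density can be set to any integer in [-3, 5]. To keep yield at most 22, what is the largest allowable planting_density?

Substituting into the leaf_area equation gives leaf_area = -planting_density - 1.
Substituting into the yield equation gives yield = 2*planting_density + 24.
Require 2*planting_density + 24 ≤ 22, so planting_density ≤ -1.
The largest integer in [-3, 5] satisfying this is -1.

planting_density = -1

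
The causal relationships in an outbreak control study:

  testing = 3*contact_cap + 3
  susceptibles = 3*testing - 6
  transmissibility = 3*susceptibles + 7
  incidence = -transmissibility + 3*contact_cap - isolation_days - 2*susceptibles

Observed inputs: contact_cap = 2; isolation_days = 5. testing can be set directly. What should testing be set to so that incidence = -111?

Intervening on testing fixes its value directly, overriding its dependence on contact_cap.
Substituting into the transmissibility equation gives transmissibility = 9*testing - 11.
Substituting into the incidence equation gives incidence = -15*testing + 24.
Solve -15*testing + 24 = -111: testing = (-111 - 24) / -15 = 9.

testing = 9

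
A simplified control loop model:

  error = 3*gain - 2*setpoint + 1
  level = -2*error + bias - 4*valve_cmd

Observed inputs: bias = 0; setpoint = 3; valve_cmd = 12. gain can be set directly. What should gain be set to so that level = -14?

Substituting into the error equation gives error = 3*gain - 5.
Substituting into the level equation gives level = -6*gain - 38.
Solve -6*gain - 38 = -14: gain = (-14 + 38) / -6 = -4.

gain = -4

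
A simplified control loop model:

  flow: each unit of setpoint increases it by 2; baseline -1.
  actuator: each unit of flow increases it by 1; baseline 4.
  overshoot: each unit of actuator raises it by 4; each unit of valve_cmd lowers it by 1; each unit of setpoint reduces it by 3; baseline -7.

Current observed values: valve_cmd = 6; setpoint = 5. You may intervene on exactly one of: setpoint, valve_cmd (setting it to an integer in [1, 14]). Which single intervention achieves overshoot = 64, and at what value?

Intervening on setpoint: with other inputs at their observed values, overshoot = 5*setpoint - 1. Solving for 64 gives setpoint = 13, within [1, 14].
Intervening on valve_cmd: overshoot = -valve_cmd + 30. Reaching 64 requires valve_cmd = -34, outside [1, 14].

set setpoint = 13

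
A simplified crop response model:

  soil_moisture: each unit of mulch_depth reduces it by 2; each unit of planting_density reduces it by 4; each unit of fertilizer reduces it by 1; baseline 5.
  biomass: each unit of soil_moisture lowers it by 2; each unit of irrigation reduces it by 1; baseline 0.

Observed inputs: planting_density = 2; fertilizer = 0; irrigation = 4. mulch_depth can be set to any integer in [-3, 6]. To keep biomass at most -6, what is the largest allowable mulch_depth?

Substituting into the soil_moisture equation gives soil_moisture = -2*mulch_depth - 3.
Substituting into the biomass equation gives biomass = 4*mulch_depth + 2.
Require 4*mulch_depth + 2 ≤ -6, so mulch_depth ≤ -2.
The largest integer in [-3, 6] satisfying this is -2.

mulch_depth = -2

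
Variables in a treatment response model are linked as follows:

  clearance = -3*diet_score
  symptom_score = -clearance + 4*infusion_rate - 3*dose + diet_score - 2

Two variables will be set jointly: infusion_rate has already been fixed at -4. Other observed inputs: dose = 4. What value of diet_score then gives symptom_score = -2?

With infusion_rate held at -4:
Substituting into the symptom_score equation gives symptom_score = 4*diet_score - 30.
Solve 4*diet_score - 30 = -2: diet_score = (-2 + 30) / 4 = 7.

diet_score = 7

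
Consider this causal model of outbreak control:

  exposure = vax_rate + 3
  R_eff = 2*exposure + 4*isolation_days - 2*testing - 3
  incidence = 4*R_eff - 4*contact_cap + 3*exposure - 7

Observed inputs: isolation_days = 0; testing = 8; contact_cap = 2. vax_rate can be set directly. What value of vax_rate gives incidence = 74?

Substituting into the R_eff equation gives R_eff = 2*vax_rate - 13.
incidence becomes 11*vax_rate - 58.
Solve 11*vax_rate - 58 = 74: vax_rate = (74 + 58) / 11 = 12.

vax_rate = 12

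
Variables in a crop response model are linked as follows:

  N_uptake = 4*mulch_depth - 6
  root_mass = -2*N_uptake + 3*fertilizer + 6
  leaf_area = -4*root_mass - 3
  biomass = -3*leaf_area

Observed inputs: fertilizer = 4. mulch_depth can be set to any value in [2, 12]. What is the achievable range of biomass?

Substituting into the root_mass equation gives root_mass = -8*mulch_depth + 30.
Substituting into the leaf_area equation gives leaf_area = 32*mulch_depth - 123.
This gives biomass = -96*mulch_depth + 369.
Linear in mulch_depth, so extremes are at the endpoints: mulch_depth = 2 gives biomass = 177; mulch_depth = 12 gives biomass = -783.

-783 to 177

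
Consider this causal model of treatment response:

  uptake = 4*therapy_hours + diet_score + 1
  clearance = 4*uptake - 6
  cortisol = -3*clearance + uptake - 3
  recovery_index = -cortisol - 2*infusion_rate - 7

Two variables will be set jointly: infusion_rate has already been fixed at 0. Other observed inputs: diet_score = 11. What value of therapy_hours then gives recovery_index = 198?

therapy_hours = 2

With infusion_rate held at 0:
Substituting into the uptake equation gives uptake = 4*therapy_hours + 12.
clearance becomes 16*therapy_hours + 42.
Substituting into the cortisol equation gives cortisol = -44*therapy_hours - 117.
recovery_index becomes 44*therapy_hours + 110.
Solve 44*therapy_hours + 110 = 198: therapy_hours = (198 - 110) / 44 = 2.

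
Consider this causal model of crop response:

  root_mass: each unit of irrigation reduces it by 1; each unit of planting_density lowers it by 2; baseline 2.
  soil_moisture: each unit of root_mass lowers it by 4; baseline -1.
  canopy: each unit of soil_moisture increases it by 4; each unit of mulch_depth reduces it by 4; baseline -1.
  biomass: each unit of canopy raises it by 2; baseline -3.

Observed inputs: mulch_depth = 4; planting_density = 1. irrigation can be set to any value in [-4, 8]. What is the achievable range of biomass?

-173 to 211

Substituting into the root_mass equation gives root_mass = -irrigation.
So soil_moisture = 4*irrigation - 1.
Substituting into the canopy equation gives canopy = 16*irrigation - 21.
Substituting into the biomass equation gives biomass = 32*irrigation - 45.
Linear in irrigation, so extremes are at the endpoints: irrigation = -4 gives biomass = -173; irrigation = 8 gives biomass = 211.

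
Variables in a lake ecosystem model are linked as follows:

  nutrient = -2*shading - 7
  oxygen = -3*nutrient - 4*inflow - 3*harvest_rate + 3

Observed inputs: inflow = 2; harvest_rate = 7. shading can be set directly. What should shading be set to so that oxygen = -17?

Substituting into the oxygen equation gives oxygen = 6*shading - 5.
Solve 6*shading - 5 = -17: shading = (-17 + 5) / 6 = -2.

shading = -2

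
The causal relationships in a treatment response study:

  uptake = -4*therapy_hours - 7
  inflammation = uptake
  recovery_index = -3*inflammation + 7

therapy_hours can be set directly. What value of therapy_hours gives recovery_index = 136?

Substituting into the inflammation equation gives inflammation = -4*therapy_hours - 7.
So recovery_index = 12*therapy_hours + 28.
Solve 12*therapy_hours + 28 = 136: therapy_hours = (136 - 28) / 12 = 9.

therapy_hours = 9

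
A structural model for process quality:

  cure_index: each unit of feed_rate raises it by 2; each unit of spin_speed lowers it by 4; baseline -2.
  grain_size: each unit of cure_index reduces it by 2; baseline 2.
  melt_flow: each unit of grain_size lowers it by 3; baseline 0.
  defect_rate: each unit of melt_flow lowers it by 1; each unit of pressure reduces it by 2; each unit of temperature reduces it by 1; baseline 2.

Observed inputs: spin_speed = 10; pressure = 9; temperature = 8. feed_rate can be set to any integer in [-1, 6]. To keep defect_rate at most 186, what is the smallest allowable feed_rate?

Substituting into the cure_index equation gives cure_index = 2*feed_rate - 42.
grain_size becomes -4*feed_rate + 86.
This gives melt_flow = 12*feed_rate - 258.
This gives defect_rate = -12*feed_rate + 234.
Require -12*feed_rate + 234 ≤ 186, so feed_rate ≥ 4.
The smallest integer in [-1, 6] satisfying this is 4.

feed_rate = 4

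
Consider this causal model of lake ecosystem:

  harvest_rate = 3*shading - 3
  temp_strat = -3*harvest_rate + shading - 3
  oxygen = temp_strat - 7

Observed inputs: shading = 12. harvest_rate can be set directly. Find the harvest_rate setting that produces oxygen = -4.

harvest_rate = 2

Intervening on harvest_rate fixes its value directly, overriding its dependence on shading.
Substituting into the temp_strat equation gives temp_strat = -3*harvest_rate + 9.
Substituting into the oxygen equation gives oxygen = -3*harvest_rate + 2.
Solve -3*harvest_rate + 2 = -4: harvest_rate = (-4 - 2) / -3 = 2.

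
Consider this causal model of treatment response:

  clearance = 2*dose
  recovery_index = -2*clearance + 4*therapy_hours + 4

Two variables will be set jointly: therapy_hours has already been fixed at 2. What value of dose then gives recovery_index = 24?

dose = -3

With therapy_hours held at 2:
Substituting into the recovery_index equation gives recovery_index = -4*dose + 12.
Solve -4*dose + 12 = 24: dose = (24 - 12) / -4 = -3.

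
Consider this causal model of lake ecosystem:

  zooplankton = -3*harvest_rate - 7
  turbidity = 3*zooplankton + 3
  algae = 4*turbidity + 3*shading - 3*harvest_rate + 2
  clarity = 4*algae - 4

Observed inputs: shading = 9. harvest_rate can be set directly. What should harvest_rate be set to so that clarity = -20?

harvest_rate = -1

Substituting into the turbidity equation gives turbidity = -9*harvest_rate - 18.
Substituting into the algae equation gives algae = -39*harvest_rate - 43.
Substituting into the clarity equation gives clarity = -156*harvest_rate - 176.
Solve -156*harvest_rate - 176 = -20: harvest_rate = (-20 + 176) / -156 = -1.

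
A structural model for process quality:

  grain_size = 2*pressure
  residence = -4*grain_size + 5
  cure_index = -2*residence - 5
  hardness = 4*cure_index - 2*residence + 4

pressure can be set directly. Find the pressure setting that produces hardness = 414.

Substituting into the residence equation gives residence = -8*pressure + 5.
So cure_index = 16*pressure - 15.
Substituting into the hardness equation gives hardness = 80*pressure - 66.
Solve 80*pressure - 66 = 414: pressure = (414 + 66) / 80 = 6.

pressure = 6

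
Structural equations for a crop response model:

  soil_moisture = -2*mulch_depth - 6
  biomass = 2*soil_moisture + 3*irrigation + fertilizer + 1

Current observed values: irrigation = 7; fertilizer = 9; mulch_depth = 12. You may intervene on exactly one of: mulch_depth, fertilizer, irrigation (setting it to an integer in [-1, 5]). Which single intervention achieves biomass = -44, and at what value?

Intervening on mulch_depth: biomass = -4*mulch_depth + 19. Reaching -44 requires mulch_depth = 63/4, not an integer.
Intervening on fertilizer: biomass = fertilizer - 38. Reaching -44 requires fertilizer = -6, outside [-1, 5].
Intervening on irrigation: with other inputs at their observed values, biomass = 3*irrigation - 50. Solving for -44 gives irrigation = 2, within [-1, 5].

set irrigation = 2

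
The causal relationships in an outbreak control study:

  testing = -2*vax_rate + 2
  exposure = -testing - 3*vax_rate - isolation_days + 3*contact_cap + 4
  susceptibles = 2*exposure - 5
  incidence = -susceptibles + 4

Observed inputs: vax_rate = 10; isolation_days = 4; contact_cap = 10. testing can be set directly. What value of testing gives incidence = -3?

Intervening on testing fixes its value directly, overriding its dependence on vax_rate.
Substituting into the exposure equation gives exposure = -testing.
Substituting into the susceptibles equation gives susceptibles = -2*testing - 5.
Substituting into the incidence equation gives incidence = 2*testing + 9.
Solve 2*testing + 9 = -3: testing = (-3 - 9) / 2 = -6.

testing = -6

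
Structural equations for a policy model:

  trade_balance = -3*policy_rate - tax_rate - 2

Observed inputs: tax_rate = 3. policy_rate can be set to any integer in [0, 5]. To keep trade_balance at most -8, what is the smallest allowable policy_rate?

Substituting into the trade_balance equation gives trade_balance = -3*policy_rate - 5.
Require -3*policy_rate - 5 ≤ -8, so policy_rate ≥ 1.
The smallest integer in [0, 5] satisfying this is 1.

policy_rate = 1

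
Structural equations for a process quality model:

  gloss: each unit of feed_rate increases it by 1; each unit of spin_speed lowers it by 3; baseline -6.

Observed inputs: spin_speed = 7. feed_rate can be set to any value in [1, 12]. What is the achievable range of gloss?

-26 to -15

Substituting into the gloss equation gives gloss = feed_rate - 27.
Linear in feed_rate, so extremes are at the endpoints: feed_rate = 1 gives gloss = -26; feed_rate = 12 gives gloss = -15.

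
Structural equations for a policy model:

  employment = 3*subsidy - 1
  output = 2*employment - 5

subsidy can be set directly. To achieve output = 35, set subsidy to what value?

subsidy = 7

Substituting into the output equation gives output = 6*subsidy - 7.
Solve 6*subsidy - 7 = 35: subsidy = (35 + 7) / 6 = 7.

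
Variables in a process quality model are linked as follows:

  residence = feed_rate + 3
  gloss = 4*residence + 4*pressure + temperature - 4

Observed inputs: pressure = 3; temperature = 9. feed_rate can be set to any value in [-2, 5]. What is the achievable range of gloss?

21 to 49

Substituting into the gloss equation gives gloss = 4*feed_rate + 29.
Linear in feed_rate, so extremes are at the endpoints: feed_rate = -2 gives gloss = 21; feed_rate = 5 gives gloss = 49.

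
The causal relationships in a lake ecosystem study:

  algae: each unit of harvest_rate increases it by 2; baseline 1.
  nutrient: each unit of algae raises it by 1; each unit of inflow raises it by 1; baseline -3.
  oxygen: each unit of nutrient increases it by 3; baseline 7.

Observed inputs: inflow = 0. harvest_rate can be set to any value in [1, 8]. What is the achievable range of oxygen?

7 to 49

Substituting into the nutrient equation gives nutrient = 2*harvest_rate - 2.
Substituting into the oxygen equation gives oxygen = 6*harvest_rate + 1.
Linear in harvest_rate, so extremes are at the endpoints: harvest_rate = 1 gives oxygen = 7; harvest_rate = 8 gives oxygen = 49.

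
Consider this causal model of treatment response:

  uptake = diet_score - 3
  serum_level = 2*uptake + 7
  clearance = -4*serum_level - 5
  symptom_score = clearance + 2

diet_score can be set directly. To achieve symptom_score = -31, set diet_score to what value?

diet_score = 3

Substituting into the serum_level equation gives serum_level = 2*diet_score + 1.
Substituting into the clearance equation gives clearance = -8*diet_score - 9.
Substituting into the symptom_score equation gives symptom_score = -8*diet_score - 7.
Solve -8*diet_score - 7 = -31: diet_score = (-31 + 7) / -8 = 3.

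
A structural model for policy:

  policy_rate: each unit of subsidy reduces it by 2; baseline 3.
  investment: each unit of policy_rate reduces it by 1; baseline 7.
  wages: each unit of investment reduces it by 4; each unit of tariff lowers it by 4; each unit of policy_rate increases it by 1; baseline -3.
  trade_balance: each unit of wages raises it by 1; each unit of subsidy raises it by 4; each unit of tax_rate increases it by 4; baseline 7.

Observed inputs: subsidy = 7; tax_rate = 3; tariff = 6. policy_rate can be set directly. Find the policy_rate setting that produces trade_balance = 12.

policy_rate = 4

Intervening on policy_rate fixes its value directly, overriding its dependence on subsidy.
Substituting into the wages equation gives wages = 5*policy_rate - 55.
So trade_balance = 5*policy_rate - 8.
Solve 5*policy_rate - 8 = 12: policy_rate = (12 + 8) / 5 = 4.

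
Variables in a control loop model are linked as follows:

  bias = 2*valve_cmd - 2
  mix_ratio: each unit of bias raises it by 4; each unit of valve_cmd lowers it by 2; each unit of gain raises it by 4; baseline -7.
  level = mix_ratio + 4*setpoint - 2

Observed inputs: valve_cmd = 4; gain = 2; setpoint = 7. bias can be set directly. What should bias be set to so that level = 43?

bias = 6

Intervening on bias fixes its value directly, overriding its dependence on valve_cmd.
Substituting into the mix_ratio equation gives mix_ratio = 4*bias - 7.
So level = 4*bias + 19.
Solve 4*bias + 19 = 43: bias = (43 - 19) / 4 = 6.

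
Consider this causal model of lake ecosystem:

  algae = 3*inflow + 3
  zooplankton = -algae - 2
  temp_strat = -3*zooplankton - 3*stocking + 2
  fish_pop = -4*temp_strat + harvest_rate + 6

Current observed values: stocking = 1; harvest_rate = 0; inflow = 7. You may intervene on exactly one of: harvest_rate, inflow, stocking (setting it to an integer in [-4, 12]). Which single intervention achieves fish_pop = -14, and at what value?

set inflow = -1

Intervening on harvest_rate: fish_pop = harvest_rate - 302. Reaching -14 requires harvest_rate = 288, outside [-4, 12].
Intervening on inflow: with other inputs at their observed values, fish_pop = -36*inflow - 50. Solving for -14 gives inflow = -1, within [-4, 12].
Intervening on stocking: fish_pop = 12*stocking - 314. Reaching -14 requires stocking = 25, outside [-4, 12].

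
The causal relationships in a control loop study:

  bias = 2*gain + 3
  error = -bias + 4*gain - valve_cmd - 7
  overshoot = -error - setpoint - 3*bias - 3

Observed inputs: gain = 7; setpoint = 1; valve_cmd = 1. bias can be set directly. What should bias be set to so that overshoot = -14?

bias = -5

Intervening on bias fixes its value directly, overriding its dependence on gain.
Substituting into the error equation gives error = -bias + 20.
Substituting into the overshoot equation gives overshoot = -2*bias - 24.
Solve -2*bias - 24 = -14: bias = (-14 + 24) / -2 = -5.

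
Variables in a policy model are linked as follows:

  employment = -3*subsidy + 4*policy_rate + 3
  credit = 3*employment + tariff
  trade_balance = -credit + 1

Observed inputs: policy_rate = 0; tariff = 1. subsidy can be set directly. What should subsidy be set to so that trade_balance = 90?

Substituting into the employment equation gives employment = -3*subsidy + 3.
credit becomes -9*subsidy + 10.
So trade_balance = 9*subsidy - 9.
Solve 9*subsidy - 9 = 90: subsidy = (90 + 9) / 9 = 11.

subsidy = 11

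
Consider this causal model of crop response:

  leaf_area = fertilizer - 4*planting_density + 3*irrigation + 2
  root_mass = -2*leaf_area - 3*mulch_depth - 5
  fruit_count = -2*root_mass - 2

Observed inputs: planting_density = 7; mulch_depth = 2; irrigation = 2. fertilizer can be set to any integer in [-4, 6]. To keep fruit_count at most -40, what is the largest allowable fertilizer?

Substituting into the leaf_area equation gives leaf_area = fertilizer - 20.
Substituting into the root_mass equation gives root_mass = -2*fertilizer + 29.
This gives fruit_count = 4*fertilizer - 60.
Require 4*fertilizer - 60 ≤ -40, so fertilizer ≤ 5.
The largest integer in [-4, 6] satisfying this is 5.

fertilizer = 5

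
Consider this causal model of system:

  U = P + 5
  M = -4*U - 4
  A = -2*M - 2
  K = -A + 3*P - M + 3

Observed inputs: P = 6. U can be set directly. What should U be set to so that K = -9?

Intervening on U fixes its value directly, overriding its dependence on P.
Substituting into the A equation gives A = 8*U + 6.
K becomes -4*U + 19.
Solve -4*U + 19 = -9: U = (-9 - 19) / -4 = 7.

U = 7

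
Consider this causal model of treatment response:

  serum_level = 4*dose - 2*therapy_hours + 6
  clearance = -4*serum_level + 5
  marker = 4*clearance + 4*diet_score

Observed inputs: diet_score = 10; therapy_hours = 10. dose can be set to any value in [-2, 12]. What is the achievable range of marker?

-484 to 412

Substituting into the serum_level equation gives serum_level = 4*dose - 14.
So clearance = -16*dose + 61.
Substituting into the marker equation gives marker = -64*dose + 284.
Linear in dose, so extremes are at the endpoints: dose = -2 gives marker = 412; dose = 12 gives marker = -484.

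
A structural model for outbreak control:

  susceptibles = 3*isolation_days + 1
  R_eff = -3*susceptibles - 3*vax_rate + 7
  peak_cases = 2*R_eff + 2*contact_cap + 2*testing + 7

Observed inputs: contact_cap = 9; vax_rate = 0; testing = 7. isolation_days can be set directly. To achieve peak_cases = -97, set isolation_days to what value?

isolation_days = 8

Substituting into the R_eff equation gives R_eff = -9*isolation_days + 4.
Substituting into the peak_cases equation gives peak_cases = -18*isolation_days + 47.
Solve -18*isolation_days + 47 = -97: isolation_days = (-97 - 47) / -18 = 8.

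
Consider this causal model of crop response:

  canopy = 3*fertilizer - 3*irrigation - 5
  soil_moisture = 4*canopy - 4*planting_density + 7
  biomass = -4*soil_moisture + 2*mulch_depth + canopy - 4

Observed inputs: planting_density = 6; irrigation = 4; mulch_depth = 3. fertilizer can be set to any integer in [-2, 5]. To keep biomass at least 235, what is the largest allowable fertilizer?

Substituting into the canopy equation gives canopy = 3*fertilizer - 17.
This gives soil_moisture = 12*fertilizer - 85.
So biomass = -45*fertilizer + 325.
Require -45*fertilizer + 325 ≥ 235, so fertilizer ≤ 2.
The largest integer in [-2, 5] satisfying this is 2.

fertilizer = 2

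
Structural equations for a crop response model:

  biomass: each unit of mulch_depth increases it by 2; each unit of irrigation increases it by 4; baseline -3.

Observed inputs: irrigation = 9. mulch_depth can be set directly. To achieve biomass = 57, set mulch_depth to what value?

Substituting into the biomass equation gives biomass = 2*mulch_depth + 33.
Solve 2*mulch_depth + 33 = 57: mulch_depth = (57 - 33) / 2 = 12.

mulch_depth = 12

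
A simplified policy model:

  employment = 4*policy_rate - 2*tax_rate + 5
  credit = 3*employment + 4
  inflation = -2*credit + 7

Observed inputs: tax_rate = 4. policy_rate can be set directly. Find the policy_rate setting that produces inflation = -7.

policy_rate = 1

Substituting into the employment equation gives employment = 4*policy_rate - 3.
Substituting into the credit equation gives credit = 12*policy_rate - 5.
Substituting into the inflation equation gives inflation = -24*policy_rate + 17.
Solve -24*policy_rate + 17 = -7: policy_rate = (-7 - 17) / -24 = 1.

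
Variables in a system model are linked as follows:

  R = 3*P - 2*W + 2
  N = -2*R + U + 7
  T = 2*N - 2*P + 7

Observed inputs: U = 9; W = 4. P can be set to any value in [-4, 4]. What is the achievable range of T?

Substituting into the R equation gives R = 3*P - 6.
N becomes -6*P + 28.
So T = -14*P + 63.
Linear in P, so extremes are at the endpoints: P = -4 gives T = 119; P = 4 gives T = 7.

7 to 119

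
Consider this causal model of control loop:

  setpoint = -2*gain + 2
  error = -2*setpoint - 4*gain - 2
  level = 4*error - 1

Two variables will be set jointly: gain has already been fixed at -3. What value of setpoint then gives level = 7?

setpoint = 4

With gain held at -3:
Intervening on setpoint fixes its value directly, overriding its dependence on gain.
Substituting into the error equation gives error = -2*setpoint + 10.
Substituting into the level equation gives level = -8*setpoint + 39.
Solve -8*setpoint + 39 = 7: setpoint = (7 - 39) / -8 = 4.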